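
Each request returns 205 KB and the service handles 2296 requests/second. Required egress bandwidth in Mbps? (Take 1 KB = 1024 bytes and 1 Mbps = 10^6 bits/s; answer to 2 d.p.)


Formula: Mbps = payload_bytes * RPS * 8 / 1e6
Payload per request = 205 KB = 205 * 1024 = 209920 bytes
Total bytes/sec = 209920 * 2296 = 481976320
Total bits/sec = 481976320 * 8 = 3855810560
Mbps = 3855810560 / 1e6 = 3855.81

3855.81 Mbps


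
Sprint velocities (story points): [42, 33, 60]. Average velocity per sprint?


Formula: Avg velocity = Total points / Number of sprints
Points: [42, 33, 60]
Sum = 42 + 33 + 60 = 135
Avg velocity = 135 / 3 = 45.0 points/sprint

45.0 points/sprint


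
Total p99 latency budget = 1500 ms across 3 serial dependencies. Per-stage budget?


Formula: per_stage = total_budget / stages
per_stage = 1500 / 3
per_stage = 500.0 ms

500.0 ms


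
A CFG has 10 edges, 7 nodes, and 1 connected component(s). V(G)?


Formula: V(G) = E - N + 2P
V(G) = 10 - 7 + 2*1
V(G) = 3 + 2
V(G) = 5

5


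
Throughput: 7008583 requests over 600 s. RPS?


Formula: throughput = requests / seconds
throughput = 7008583 / 600
throughput = 11680.97 requests/second

11680.97 requests/second


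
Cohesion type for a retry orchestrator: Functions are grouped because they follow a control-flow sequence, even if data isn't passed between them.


Reasoning: Grouped by order of execution within a routine, not by data flow
Type: Procedural cohesion

Procedural cohesion


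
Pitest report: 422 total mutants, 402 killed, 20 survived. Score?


Mutation score = killed / total * 100
Mutation score = 402 / 422 * 100
Mutation score = 95.26%

95.26%


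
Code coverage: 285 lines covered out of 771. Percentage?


Coverage = covered / total * 100
Coverage = 285 / 771 * 100
Coverage = 36.96%

36.96%


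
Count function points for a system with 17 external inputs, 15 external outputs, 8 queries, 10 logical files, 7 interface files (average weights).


UFP = EI*4 + EO*5 + EQ*4 + ILF*10 + EIF*7
UFP = 17*4 + 15*5 + 8*4 + 10*10 + 7*7
UFP = 68 + 75 + 32 + 100 + 49
UFP = 324

324


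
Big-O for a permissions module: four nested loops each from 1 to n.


Reasoning: four levels of nesting
Complexity: O(n^4)

O(n^4)


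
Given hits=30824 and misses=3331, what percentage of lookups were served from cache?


Formula: hit rate = hits / (hits + misses) * 100
hit rate = 30824 / (30824 + 3331) * 100
hit rate = 30824 / 34155 * 100
hit rate = 90.25%

90.25%


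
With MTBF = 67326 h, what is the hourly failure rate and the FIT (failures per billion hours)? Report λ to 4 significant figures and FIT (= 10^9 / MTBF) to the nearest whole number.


Formula: λ = 1 / MTBF; FIT = λ × 1e9 = 1e9 / MTBF
λ = 1 / 67326 ≈ 1.485e-05 failures/hour
FIT = 1e9 / 67326 ≈ 14853 failures per 1e9 hours (nearest whole number)

λ = 1.485e-05 /h, FIT = 14853


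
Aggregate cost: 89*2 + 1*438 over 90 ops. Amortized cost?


Formula: Amortized cost = Total cost / Operations
Total cost = (89 * 2) + (1 * 438)
Total cost = 178 + 438 = 616
Amortized = 616 / 90 = 6.8444

6.8444


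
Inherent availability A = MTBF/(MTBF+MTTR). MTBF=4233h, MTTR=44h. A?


Availability = MTBF / (MTBF + MTTR)
Availability = 4233 / (4233 + 44)
Availability = 4233 / 4277
Availability = 98.9712%

98.9712%


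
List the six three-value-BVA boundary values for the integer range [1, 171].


Range: [1, 171]
Boundaries: just below min, min, min+1, max-1, max, just above max
Values: [0, 1, 2, 170, 171, 172]

[0, 1, 2, 170, 171, 172]


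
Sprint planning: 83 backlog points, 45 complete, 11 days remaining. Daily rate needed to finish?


Formula: Required rate = Remaining points / Days left
Remaining = 83 - 45 = 38 points
Required rate = 38 / 11 = 3.45 points/day

3.45 points/day


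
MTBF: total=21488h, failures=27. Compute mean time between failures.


Formula: MTBF = Total operating time / Number of failures
MTBF = 21488 / 27
MTBF = 795.85 hours

795.85 hours


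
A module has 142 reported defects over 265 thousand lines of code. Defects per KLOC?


Defect density = defects / KLOC
Defect density = 142 / 265
Defect density = 0.536 defects/KLOC

0.536 defects/KLOC


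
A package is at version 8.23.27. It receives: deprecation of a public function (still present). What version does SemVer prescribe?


Current: 8.23.27
Change category: 'deprecation of a public function (still present)' → minor bump
SemVer rule: minor bump → increment MINOR, reset PATCH to 0 (MAJOR unchanged)
New: 8.24.0

8.24.0


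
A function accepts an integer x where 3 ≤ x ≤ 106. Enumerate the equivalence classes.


Valid range: [3, 106]
Class 1: x < 3 — invalid
Class 2: 3 ≤ x ≤ 106 — valid
Class 3: x > 106 — invalid
Total equivalence classes: 3

3 equivalence classes


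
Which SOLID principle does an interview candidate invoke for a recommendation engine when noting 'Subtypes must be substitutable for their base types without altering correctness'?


This describes the Liskov Substitution Principle (LSP)

Liskov Substitution Principle (LSP)


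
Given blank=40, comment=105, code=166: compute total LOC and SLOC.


Total LOC = blank + comment + code
Total LOC = 40 + 105 + 166 = 311
SLOC (source only) = code = 166

Total LOC: 311, SLOC: 166


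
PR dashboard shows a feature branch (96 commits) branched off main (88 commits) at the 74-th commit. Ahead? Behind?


Common ancestor: commit #74
feature commits after divergence: 96 - 74 = 22
main commits after divergence: 88 - 74 = 14
feature is 22 commits ahead of main
main is 14 commits ahead of feature

feature ahead: 22, main ahead: 14


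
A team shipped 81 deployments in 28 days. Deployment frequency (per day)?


Formula: deployments per day = releases / days
= 81 / 28
= 2.893 deploys/day
(equivalently, 20.25 deploys/week)

2.893 deploys/day


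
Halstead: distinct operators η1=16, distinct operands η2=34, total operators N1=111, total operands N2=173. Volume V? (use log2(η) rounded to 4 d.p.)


Formula: V = N * log2(η), where N = N1 + N2 and η = η1 + η2
η = 16 + 34 = 50
N = 111 + 173 = 284
log2(50) ≈ 5.6439
V = 284 * 5.6439 = 1602.87

1602.87


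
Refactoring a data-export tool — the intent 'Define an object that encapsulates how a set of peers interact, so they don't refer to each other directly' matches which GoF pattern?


This matches the Mediator pattern

Mediator


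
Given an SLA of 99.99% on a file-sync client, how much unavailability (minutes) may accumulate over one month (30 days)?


Formula: allowed downtime = period * (100 - SLA) / 100
Period (month (30 days)) = 43200 minutes
Unavailability fraction = (100 - 99.99) / 100
Allowed downtime = 43200 * (100 - 99.99) / 100
Allowed downtime = 4.32 minutes

4.32 minutes


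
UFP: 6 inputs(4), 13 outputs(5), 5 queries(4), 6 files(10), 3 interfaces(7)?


UFP = EI*4 + EO*5 + EQ*4 + ILF*10 + EIF*7
UFP = 6*4 + 13*5 + 5*4 + 6*10 + 3*7
UFP = 24 + 65 + 20 + 60 + 21
UFP = 190

190


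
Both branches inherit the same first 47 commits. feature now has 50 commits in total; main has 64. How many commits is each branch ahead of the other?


Common ancestor: commit #47
feature commits after divergence: 50 - 47 = 3
main commits after divergence: 64 - 47 = 17
feature is 3 commits ahead of main
main is 17 commits ahead of feature

feature ahead: 3, main ahead: 17


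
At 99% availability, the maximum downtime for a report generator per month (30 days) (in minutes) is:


Formula: allowed downtime = period * (100 - SLA) / 100
Period (month (30 days)) = 43200 minutes
Unavailability fraction = (100 - 99.0) / 100
Allowed downtime = 43200 * (100 - 99.0) / 100
Allowed downtime = 432.0 minutes

432.0 minutes


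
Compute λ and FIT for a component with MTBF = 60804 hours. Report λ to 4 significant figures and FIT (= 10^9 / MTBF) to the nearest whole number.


Formula: λ = 1 / MTBF; FIT = λ × 1e9 = 1e9 / MTBF
λ = 1 / 60804 ≈ 1.645e-05 failures/hour
FIT = 1e9 / 60804 ≈ 16446 failures per 1e9 hours (nearest whole number)

λ = 1.645e-05 /h, FIT = 16446


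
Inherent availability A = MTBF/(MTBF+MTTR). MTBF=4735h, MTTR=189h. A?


Availability = MTBF / (MTBF + MTTR)
Availability = 4735 / (4735 + 189)
Availability = 4735 / 4924
Availability = 96.1617%

96.1617%


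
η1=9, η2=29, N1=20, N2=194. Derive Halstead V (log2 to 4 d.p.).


Formula: V = N * log2(η), where N = N1 + N2 and η = η1 + η2
η = 9 + 29 = 38
N = 20 + 194 = 214
log2(38) ≈ 5.2479
V = 214 * 5.2479 = 1123.05

1123.05


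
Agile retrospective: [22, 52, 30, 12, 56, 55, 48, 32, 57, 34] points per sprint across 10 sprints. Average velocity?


Formula: Avg velocity = Total points / Number of sprints
Points: [22, 52, 30, 12, 56, 55, 48, 32, 57, 34]
Sum = 22 + 52 + 30 + 12 + 56 + 55 + 48 + 32 + 57 + 34 = 398
Avg velocity = 398 / 10 = 39.8 points/sprint

39.8 points/sprint


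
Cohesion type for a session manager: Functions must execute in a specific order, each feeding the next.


Reasoning: Output of one is input to next
Type: Sequential cohesion

Sequential cohesion


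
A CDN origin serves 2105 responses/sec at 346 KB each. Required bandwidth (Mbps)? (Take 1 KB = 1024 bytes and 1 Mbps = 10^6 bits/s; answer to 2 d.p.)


Formula: Mbps = payload_bytes * RPS * 8 / 1e6
Payload per request = 346 KB = 346 * 1024 = 354304 bytes
Total bytes/sec = 354304 * 2105 = 745809920
Total bits/sec = 745809920 * 8 = 5966479360
Mbps = 5966479360 / 1e6 = 5966.48

5966.48 Mbps


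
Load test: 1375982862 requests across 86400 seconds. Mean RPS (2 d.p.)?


Formula: throughput = requests / seconds
throughput = 1375982862 / 86400
throughput = 15925.73 requests/second

15925.73 requests/second


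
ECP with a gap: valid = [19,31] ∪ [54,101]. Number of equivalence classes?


Valid ranges: [19,31] and [54,101]
Class 1: x < 19 — invalid
Class 2: 19 ≤ x ≤ 31 — valid
Class 3: 31 < x < 54 — invalid (gap between ranges)
Class 4: 54 ≤ x ≤ 101 — valid
Class 5: x > 101 — invalid
Total equivalence classes: 5

5 equivalence classes


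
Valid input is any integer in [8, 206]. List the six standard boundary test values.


Range: [8, 206]
Boundaries: just below min, min, min+1, max-1, max, just above max
Values: [7, 8, 9, 205, 206, 207]

[7, 8, 9, 205, 206, 207]


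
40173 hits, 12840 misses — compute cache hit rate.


Formula: hit rate = hits / (hits + misses) * 100
hit rate = 40173 / (40173 + 12840) * 100
hit rate = 40173 / 53013 * 100
hit rate = 75.78%

75.78%


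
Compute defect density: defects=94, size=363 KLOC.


Defect density = defects / KLOC
Defect density = 94 / 363
Defect density = 0.259 defects/KLOC

0.259 defects/KLOC


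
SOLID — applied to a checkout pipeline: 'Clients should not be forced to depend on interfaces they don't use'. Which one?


This describes the Interface Segregation Principle (ISP)

Interface Segregation Principle (ISP)


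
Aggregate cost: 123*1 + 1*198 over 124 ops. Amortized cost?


Formula: Amortized cost = Total cost / Operations
Total cost = (123 * 1) + (1 * 198)
Total cost = 123 + 198 = 321
Amortized = 321 / 124 = 2.5887

2.5887


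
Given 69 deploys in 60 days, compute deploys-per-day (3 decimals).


Formula: deployments per day = releases / days
= 69 / 60
= 1.15 deploys/day
(equivalently, 8.05 deploys/week)

1.15 deploys/day


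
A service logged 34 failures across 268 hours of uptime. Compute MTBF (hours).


Formula: MTBF = Total operating time / Number of failures
MTBF = 268 / 34
MTBF = 7.88 hours

7.88 hours


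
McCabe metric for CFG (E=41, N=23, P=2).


Formula: V(G) = E - N + 2P
V(G) = 41 - 23 + 2*2
V(G) = 18 + 4
V(G) = 22

22


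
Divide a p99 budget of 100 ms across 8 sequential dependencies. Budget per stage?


Formula: per_stage = total_budget / stages
per_stage = 100 / 8
per_stage = 12.5 ms

12.5 ms


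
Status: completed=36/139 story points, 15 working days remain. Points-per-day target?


Formula: Required rate = Remaining points / Days left
Remaining = 139 - 36 = 103 points
Required rate = 103 / 15 = 6.87 points/day

6.87 points/day


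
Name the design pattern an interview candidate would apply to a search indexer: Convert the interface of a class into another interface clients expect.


This matches the Adapter pattern

Adapter


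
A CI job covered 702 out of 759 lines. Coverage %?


Coverage = covered / total * 100
Coverage = 702 / 759 * 100
Coverage = 92.49%

92.49%


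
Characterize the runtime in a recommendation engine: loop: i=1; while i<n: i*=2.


Reasoning: i doubles each step so iterations are log2(n)
Complexity: O(log n)

O(log n)


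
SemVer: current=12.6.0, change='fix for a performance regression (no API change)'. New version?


Current: 12.6.0
Change category: 'fix for a performance regression (no API change)' → patch bump
SemVer rule: patch bump → increment PATCH (MAJOR and MINOR unchanged)
New: 12.6.1

12.6.1


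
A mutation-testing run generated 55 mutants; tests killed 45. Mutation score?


Mutation score = killed / total * 100
Mutation score = 45 / 55 * 100
Mutation score = 81.82%

81.82%


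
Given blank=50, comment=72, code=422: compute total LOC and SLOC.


Total LOC = blank + comment + code
Total LOC = 50 + 72 + 422 = 544
SLOC (source only) = code = 422

Total LOC: 544, SLOC: 422


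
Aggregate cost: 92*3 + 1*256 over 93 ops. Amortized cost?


Formula: Amortized cost = Total cost / Operations
Total cost = (92 * 3) + (1 * 256)
Total cost = 276 + 256 = 532
Amortized = 532 / 93 = 5.7204

5.7204


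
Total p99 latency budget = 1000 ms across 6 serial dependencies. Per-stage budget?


Formula: per_stage = total_budget / stages
per_stage = 1000 / 6
per_stage = 166.67 ms

166.67 ms


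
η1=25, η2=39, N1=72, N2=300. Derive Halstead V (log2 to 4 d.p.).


Formula: V = N * log2(η), where N = N1 + N2 and η = η1 + η2
η = 25 + 39 = 64
N = 72 + 300 = 372
log2(64) ≈ 6.0000
V = 372 * 6.0000 = 2232.00

2232.00


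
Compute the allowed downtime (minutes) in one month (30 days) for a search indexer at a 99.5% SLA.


Formula: allowed downtime = period * (100 - SLA) / 100
Period (month (30 days)) = 43200 minutes
Unavailability fraction = (100 - 99.5) / 100
Allowed downtime = 43200 * (100 - 99.5) / 100
Allowed downtime = 216.0 minutes

216.0 minutes


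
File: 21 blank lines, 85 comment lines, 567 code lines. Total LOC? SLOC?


Total LOC = blank + comment + code
Total LOC = 21 + 85 + 567 = 673
SLOC (source only) = code = 567

Total LOC: 673, SLOC: 567


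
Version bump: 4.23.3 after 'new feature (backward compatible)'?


Current: 4.23.3
Change category: 'new feature (backward compatible)' → minor bump
SemVer rule: minor bump → increment MINOR, reset PATCH to 0 (MAJOR unchanged)
New: 4.24.0

4.24.0


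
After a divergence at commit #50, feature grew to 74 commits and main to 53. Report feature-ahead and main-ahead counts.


Common ancestor: commit #50
feature commits after divergence: 74 - 50 = 24
main commits after divergence: 53 - 50 = 3
feature is 24 commits ahead of main
main is 3 commits ahead of feature

feature ahead: 24, main ahead: 3


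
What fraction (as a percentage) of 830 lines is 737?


Coverage = covered / total * 100
Coverage = 737 / 830 * 100
Coverage = 88.8%

88.8%


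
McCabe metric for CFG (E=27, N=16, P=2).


Formula: V(G) = E - N + 2P
V(G) = 27 - 16 + 2*2
V(G) = 11 + 4
V(G) = 15

15


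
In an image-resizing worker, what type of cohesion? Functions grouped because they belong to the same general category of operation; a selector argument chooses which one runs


Reasoning: Grouped by category of activity, not by data or sequence
Type: Logical cohesion

Logical cohesion


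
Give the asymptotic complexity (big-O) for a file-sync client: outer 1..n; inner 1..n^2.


Reasoning: n times n^2
Complexity: O(n^3)

O(n^3)


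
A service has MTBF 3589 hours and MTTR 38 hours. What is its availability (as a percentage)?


Availability = MTBF / (MTBF + MTTR)
Availability = 3589 / (3589 + 38)
Availability = 3589 / 3627
Availability = 98.9523%

98.9523%


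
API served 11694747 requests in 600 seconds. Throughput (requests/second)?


Formula: throughput = requests / seconds
throughput = 11694747 / 600
throughput = 19491.25 requests/second

19491.25 requests/second


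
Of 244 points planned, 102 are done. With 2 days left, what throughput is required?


Formula: Required rate = Remaining points / Days left
Remaining = 244 - 102 = 142 points
Required rate = 142 / 2 = 71.0 points/day

71.0 points/day


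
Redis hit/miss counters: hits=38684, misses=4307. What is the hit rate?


Formula: hit rate = hits / (hits + misses) * 100
hit rate = 38684 / (38684 + 4307) * 100
hit rate = 38684 / 42991 * 100
hit rate = 89.98%

89.98%


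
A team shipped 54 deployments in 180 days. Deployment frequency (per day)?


Formula: deployments per day = releases / days
= 54 / 180
= 0.3 deploys/day
(equivalently, 2.1 deploys/week)

0.3 deploys/day


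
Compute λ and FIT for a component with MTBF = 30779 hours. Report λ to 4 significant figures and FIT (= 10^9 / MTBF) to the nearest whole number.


Formula: λ = 1 / MTBF; FIT = λ × 1e9 = 1e9 / MTBF
λ = 1 / 30779 ≈ 3.249e-05 failures/hour
FIT = 1e9 / 30779 ≈ 32490 failures per 1e9 hours (nearest whole number)

λ = 3.249e-05 /h, FIT = 32490


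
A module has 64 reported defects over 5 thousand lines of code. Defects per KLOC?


Defect density = defects / KLOC
Defect density = 64 / 5
Defect density = 12.8 defects/KLOC

12.8 defects/KLOC


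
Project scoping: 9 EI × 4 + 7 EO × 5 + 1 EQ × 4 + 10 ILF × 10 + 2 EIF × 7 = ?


UFP = EI*4 + EO*5 + EQ*4 + ILF*10 + EIF*7
UFP = 9*4 + 7*5 + 1*4 + 10*10 + 2*7
UFP = 36 + 35 + 4 + 100 + 14
UFP = 189

189


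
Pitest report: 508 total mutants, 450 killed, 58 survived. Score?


Mutation score = killed / total * 100
Mutation score = 450 / 508 * 100
Mutation score = 88.58%

88.58%


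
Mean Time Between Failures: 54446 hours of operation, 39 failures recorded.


Formula: MTBF = Total operating time / Number of failures
MTBF = 54446 / 39
MTBF = 1396.05 hours

1396.05 hours


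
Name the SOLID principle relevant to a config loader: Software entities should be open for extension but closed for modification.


This describes the Open/Closed Principle (OCP)

Open/Closed Principle (OCP)


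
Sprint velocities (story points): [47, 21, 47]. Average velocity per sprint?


Formula: Avg velocity = Total points / Number of sprints
Points: [47, 21, 47]
Sum = 47 + 21 + 47 = 115
Avg velocity = 115 / 3 = 38.33 points/sprint

38.33 points/sprint


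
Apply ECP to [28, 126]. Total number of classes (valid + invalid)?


Valid range: [28, 126]
Class 1: x < 28 — invalid
Class 2: 28 ≤ x ≤ 126 — valid
Class 3: x > 126 — invalid
Total equivalence classes: 3

3 equivalence classes


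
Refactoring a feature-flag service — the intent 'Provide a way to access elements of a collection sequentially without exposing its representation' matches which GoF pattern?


This matches the Iterator pattern

Iterator


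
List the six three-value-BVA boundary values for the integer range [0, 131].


Range: [0, 131]
Boundaries: just below min, min, min+1, max-1, max, just above max
Values: [-1, 0, 1, 130, 131, 132]

[-1, 0, 1, 130, 131, 132]


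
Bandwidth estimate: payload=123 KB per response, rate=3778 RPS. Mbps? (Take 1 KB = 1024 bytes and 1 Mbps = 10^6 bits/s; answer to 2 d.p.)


Formula: Mbps = payload_bytes * RPS * 8 / 1e6
Payload per request = 123 KB = 123 * 1024 = 125952 bytes
Total bytes/sec = 125952 * 3778 = 475846656
Total bits/sec = 475846656 * 8 = 3806773248
Mbps = 3806773248 / 1e6 = 3806.77

3806.77 Mbps


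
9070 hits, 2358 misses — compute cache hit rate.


Formula: hit rate = hits / (hits + misses) * 100
hit rate = 9070 / (9070 + 2358) * 100
hit rate = 9070 / 11428 * 100
hit rate = 79.37%

79.37%


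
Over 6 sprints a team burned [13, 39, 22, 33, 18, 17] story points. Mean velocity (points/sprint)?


Formula: Avg velocity = Total points / Number of sprints
Points: [13, 39, 22, 33, 18, 17]
Sum = 13 + 39 + 22 + 33 + 18 + 17 = 142
Avg velocity = 142 / 6 = 23.67 points/sprint

23.67 points/sprint


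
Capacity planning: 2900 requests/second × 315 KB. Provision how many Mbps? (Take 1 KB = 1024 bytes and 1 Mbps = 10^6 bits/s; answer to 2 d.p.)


Formula: Mbps = payload_bytes * RPS * 8 / 1e6
Payload per request = 315 KB = 315 * 1024 = 322560 bytes
Total bytes/sec = 322560 * 2900 = 935424000
Total bits/sec = 935424000 * 8 = 7483392000
Mbps = 7483392000 / 1e6 = 7483.39

7483.39 Mbps


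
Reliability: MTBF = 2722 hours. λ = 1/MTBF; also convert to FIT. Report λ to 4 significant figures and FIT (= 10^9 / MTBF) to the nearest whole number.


Formula: λ = 1 / MTBF; FIT = λ × 1e9 = 1e9 / MTBF
λ = 1 / 2722 ≈ 3.674e-04 failures/hour
FIT = 1e9 / 2722 ≈ 367377 failures per 1e9 hours (nearest whole number)

λ = 3.674e-04 /h, FIT = 367377


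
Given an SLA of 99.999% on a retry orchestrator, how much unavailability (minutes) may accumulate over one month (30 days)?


Formula: allowed downtime = period * (100 - SLA) / 100
Period (month (30 days)) = 43200 minutes
Unavailability fraction = (100 - 99.999) / 100
Allowed downtime = 43200 * (100 - 99.999) / 100
Allowed downtime = 0.432 minutes

0.432 minutes


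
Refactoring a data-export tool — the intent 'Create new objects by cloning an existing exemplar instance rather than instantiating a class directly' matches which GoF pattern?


This matches the Prototype pattern

Prototype


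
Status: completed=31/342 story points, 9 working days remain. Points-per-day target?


Formula: Required rate = Remaining points / Days left
Remaining = 342 - 31 = 311 points
Required rate = 311 / 9 = 34.56 points/day

34.56 points/day


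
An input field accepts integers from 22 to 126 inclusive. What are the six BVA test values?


Range: [22, 126]
Boundaries: just below min, min, min+1, max-1, max, just above max
Values: [21, 22, 23, 125, 126, 127]

[21, 22, 23, 125, 126, 127]


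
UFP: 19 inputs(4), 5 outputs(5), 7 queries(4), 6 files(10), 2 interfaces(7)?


UFP = EI*4 + EO*5 + EQ*4 + ILF*10 + EIF*7
UFP = 19*4 + 5*5 + 7*4 + 6*10 + 2*7
UFP = 76 + 25 + 28 + 60 + 14
UFP = 203

203


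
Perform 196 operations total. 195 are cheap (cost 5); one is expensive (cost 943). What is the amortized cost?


Formula: Amortized cost = Total cost / Operations
Total cost = (195 * 5) + (1 * 943)
Total cost = 975 + 943 = 1918
Amortized = 1918 / 196 = 9.7857

9.7857


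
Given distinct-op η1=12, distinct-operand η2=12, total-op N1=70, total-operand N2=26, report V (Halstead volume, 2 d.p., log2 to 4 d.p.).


Formula: V = N * log2(η), where N = N1 + N2 and η = η1 + η2
η = 12 + 12 = 24
N = 70 + 26 = 96
log2(24) ≈ 4.5850
V = 96 * 4.5850 = 440.16

440.16


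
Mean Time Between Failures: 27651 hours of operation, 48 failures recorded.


Formula: MTBF = Total operating time / Number of failures
MTBF = 27651 / 48
MTBF = 576.06 hours

576.06 hours


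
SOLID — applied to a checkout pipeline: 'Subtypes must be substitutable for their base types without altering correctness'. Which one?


This describes the Liskov Substitution Principle (LSP)

Liskov Substitution Principle (LSP)


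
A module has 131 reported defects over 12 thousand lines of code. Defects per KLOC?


Defect density = defects / KLOC
Defect density = 131 / 12
Defect density = 10.917 defects/KLOC

10.917 defects/KLOC


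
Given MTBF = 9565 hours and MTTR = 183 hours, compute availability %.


Availability = MTBF / (MTBF + MTTR)
Availability = 9565 / (9565 + 183)
Availability = 9565 / 9748
Availability = 98.1227%

98.1227%


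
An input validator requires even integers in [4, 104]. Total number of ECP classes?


Constraint: even integers in [4, 104]
Class 1: x < 4 — out-of-range invalid
Class 2: x in [4,104] but odd — wrong type invalid
Class 3: x in [4,104] and even — valid
Class 4: x > 104 — out-of-range invalid
Total equivalence classes: 4

4 equivalence classes


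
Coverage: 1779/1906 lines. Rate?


Coverage = covered / total * 100
Coverage = 1779 / 1906 * 100
Coverage = 93.34%

93.34%


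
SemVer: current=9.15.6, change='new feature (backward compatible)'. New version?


Current: 9.15.6
Change category: 'new feature (backward compatible)' → minor bump
SemVer rule: minor bump → increment MINOR, reset PATCH to 0 (MAJOR unchanged)
New: 9.16.0

9.16.0


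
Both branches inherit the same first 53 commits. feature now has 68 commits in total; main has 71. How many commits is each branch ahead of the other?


Common ancestor: commit #53
feature commits after divergence: 68 - 53 = 15
main commits after divergence: 71 - 53 = 18
feature is 15 commits ahead of main
main is 18 commits ahead of feature

feature ahead: 15, main ahead: 18


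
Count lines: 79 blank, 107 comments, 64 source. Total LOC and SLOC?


Total LOC = blank + comment + code
Total LOC = 79 + 107 + 64 = 250
SLOC (source only) = code = 64

Total LOC: 250, SLOC: 64


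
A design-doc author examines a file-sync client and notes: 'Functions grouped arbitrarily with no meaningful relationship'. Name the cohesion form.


Reasoning: Worst: random grouping
Type: Coincidental cohesion

Coincidental cohesion


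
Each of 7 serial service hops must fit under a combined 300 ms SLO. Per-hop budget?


Formula: per_stage = total_budget / stages
per_stage = 300 / 7
per_stage = 42.86 ms

42.86 ms


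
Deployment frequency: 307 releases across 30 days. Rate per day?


Formula: deployments per day = releases / days
= 307 / 30
= 10.233 deploys/day
(equivalently, 71.63 deploys/week)

10.233 deploys/day


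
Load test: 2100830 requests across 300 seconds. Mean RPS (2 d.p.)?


Formula: throughput = requests / seconds
throughput = 2100830 / 300
throughput = 7002.77 requests/second

7002.77 requests/second


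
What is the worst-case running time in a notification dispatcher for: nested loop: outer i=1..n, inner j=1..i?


Reasoning: triangle: n(n+1)/2 ~ n^2/2
Complexity: O(n^2)

O(n^2)


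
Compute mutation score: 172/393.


Mutation score = killed / total * 100
Mutation score = 172 / 393 * 100
Mutation score = 43.77%

43.77%


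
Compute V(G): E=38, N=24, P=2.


Formula: V(G) = E - N + 2P
V(G) = 38 - 24 + 2*2
V(G) = 14 + 4
V(G) = 18

18


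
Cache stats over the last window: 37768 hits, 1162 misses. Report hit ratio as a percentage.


Formula: hit rate = hits / (hits + misses) * 100
hit rate = 37768 / (37768 + 1162) * 100
hit rate = 37768 / 38930 * 100
hit rate = 97.02%

97.02%


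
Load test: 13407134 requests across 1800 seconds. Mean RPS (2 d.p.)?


Formula: throughput = requests / seconds
throughput = 13407134 / 1800
throughput = 7448.41 requests/second

7448.41 requests/second


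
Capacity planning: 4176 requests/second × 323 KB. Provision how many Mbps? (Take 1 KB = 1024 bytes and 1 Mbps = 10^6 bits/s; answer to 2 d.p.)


Formula: Mbps = payload_bytes * RPS * 8 / 1e6
Payload per request = 323 KB = 323 * 1024 = 330752 bytes
Total bytes/sec = 330752 * 4176 = 1381220352
Total bits/sec = 1381220352 * 8 = 11049762816
Mbps = 11049762816 / 1e6 = 11049.76

11049.76 Mbps


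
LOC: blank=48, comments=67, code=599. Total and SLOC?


Total LOC = blank + comment + code
Total LOC = 48 + 67 + 599 = 714
SLOC (source only) = code = 599

Total LOC: 714, SLOC: 599


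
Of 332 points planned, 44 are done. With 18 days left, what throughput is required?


Formula: Required rate = Remaining points / Days left
Remaining = 332 - 44 = 288 points
Required rate = 288 / 18 = 16.0 points/day

16.0 points/day


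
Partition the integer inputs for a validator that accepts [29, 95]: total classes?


Valid range: [29, 95]
Class 1: x < 29 — invalid
Class 2: 29 ≤ x ≤ 95 — valid
Class 3: x > 95 — invalid
Total equivalence classes: 3

3 equivalence classes


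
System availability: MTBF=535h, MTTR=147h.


Availability = MTBF / (MTBF + MTTR)
Availability = 535 / (535 + 147)
Availability = 535 / 682
Availability = 78.4457%

78.4457%


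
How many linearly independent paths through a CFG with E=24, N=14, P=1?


Formula: V(G) = E - N + 2P
V(G) = 24 - 14 + 2*1
V(G) = 10 + 2
V(G) = 12

12


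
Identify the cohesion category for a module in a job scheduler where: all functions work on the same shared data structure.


Reasoning: Functions share data
Type: Communicational cohesion

Communicational cohesion


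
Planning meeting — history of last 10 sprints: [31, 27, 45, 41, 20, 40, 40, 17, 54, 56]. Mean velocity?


Formula: Avg velocity = Total points / Number of sprints
Points: [31, 27, 45, 41, 20, 40, 40, 17, 54, 56]
Sum = 31 + 27 + 45 + 41 + 20 + 40 + 40 + 17 + 54 + 56 = 371
Avg velocity = 371 / 10 = 37.1 points/sprint

37.1 points/sprint


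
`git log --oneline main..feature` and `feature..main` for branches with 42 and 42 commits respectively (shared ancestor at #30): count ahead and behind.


Common ancestor: commit #30
feature commits after divergence: 42 - 30 = 12
main commits after divergence: 42 - 30 = 12
feature is 12 commits ahead of main
main is 12 commits ahead of feature

feature ahead: 12, main ahead: 12


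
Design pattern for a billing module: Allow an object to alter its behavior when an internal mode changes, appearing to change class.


This matches the State pattern

State


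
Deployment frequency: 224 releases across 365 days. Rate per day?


Formula: deployments per day = releases / days
= 224 / 365
= 0.614 deploys/day
(equivalently, 4.3 deploys/week)

0.614 deploys/day


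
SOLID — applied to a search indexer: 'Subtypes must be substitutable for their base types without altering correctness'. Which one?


This describes the Liskov Substitution Principle (LSP)

Liskov Substitution Principle (LSP)


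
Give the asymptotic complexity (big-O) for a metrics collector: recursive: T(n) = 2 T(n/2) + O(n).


Reasoning: master theorem case 2 (merge-sort recurrence)
Complexity: O(n log n)

O(n log n)


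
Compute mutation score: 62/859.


Mutation score = killed / total * 100
Mutation score = 62 / 859 * 100
Mutation score = 7.22%

7.22%


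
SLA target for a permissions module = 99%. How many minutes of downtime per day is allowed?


Formula: allowed downtime = period * (100 - SLA) / 100
Period (day) = 1440 minutes
Unavailability fraction = (100 - 99.0) / 100
Allowed downtime = 1440 * (100 - 99.0) / 100
Allowed downtime = 14.4 minutes

14.4 minutes


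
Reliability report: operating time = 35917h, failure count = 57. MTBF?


Formula: MTBF = Total operating time / Number of failures
MTBF = 35917 / 57
MTBF = 630.12 hours

630.12 hours


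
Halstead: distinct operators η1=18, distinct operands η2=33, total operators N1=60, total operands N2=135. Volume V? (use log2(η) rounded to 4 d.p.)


Formula: V = N * log2(η), where N = N1 + N2 and η = η1 + η2
η = 18 + 33 = 51
N = 60 + 135 = 195
log2(51) ≈ 5.6724
V = 195 * 5.6724 = 1106.12

1106.12


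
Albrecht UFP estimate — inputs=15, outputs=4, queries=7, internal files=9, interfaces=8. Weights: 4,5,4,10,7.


UFP = EI*4 + EO*5 + EQ*4 + ILF*10 + EIF*7
UFP = 15*4 + 4*5 + 7*4 + 9*10 + 8*7
UFP = 60 + 20 + 28 + 90 + 56
UFP = 254

254


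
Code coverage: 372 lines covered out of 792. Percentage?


Coverage = covered / total * 100
Coverage = 372 / 792 * 100
Coverage = 46.97%

46.97%


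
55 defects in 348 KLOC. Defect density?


Defect density = defects / KLOC
Defect density = 55 / 348
Defect density = 0.158 defects/KLOC

0.158 defects/KLOC


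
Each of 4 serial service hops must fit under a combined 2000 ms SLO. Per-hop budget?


Formula: per_stage = total_budget / stages
per_stage = 2000 / 4
per_stage = 500.0 ms

500.0 ms


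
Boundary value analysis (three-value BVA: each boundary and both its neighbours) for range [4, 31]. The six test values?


Range: [4, 31]
Boundaries: just below min, min, min+1, max-1, max, just above max
Values: [3, 4, 5, 30, 31, 32]

[3, 4, 5, 30, 31, 32]


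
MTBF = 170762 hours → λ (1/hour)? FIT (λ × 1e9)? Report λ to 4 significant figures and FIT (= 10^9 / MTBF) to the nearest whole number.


Formula: λ = 1 / MTBF; FIT = λ × 1e9 = 1e9 / MTBF
λ = 1 / 170762 ≈ 5.856e-06 failures/hour
FIT = 1e9 / 170762 ≈ 5856 failures per 1e9 hours (nearest whole number)

λ = 5.856e-06 /h, FIT = 5856


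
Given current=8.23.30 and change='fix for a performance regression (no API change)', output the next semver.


Current: 8.23.30
Change category: 'fix for a performance regression (no API change)' → patch bump
SemVer rule: patch bump → increment PATCH (MAJOR and MINOR unchanged)
New: 8.23.31

8.23.31


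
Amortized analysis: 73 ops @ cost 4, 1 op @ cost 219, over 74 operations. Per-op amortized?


Formula: Amortized cost = Total cost / Operations
Total cost = (73 * 4) + (1 * 219)
Total cost = 292 + 219 = 511
Amortized = 511 / 74 = 6.9054

6.9054


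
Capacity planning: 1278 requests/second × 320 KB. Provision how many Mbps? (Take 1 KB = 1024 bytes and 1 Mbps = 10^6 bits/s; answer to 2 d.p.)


Formula: Mbps = payload_bytes * RPS * 8 / 1e6
Payload per request = 320 KB = 320 * 1024 = 327680 bytes
Total bytes/sec = 327680 * 1278 = 418775040
Total bits/sec = 418775040 * 8 = 3350200320
Mbps = 3350200320 / 1e6 = 3350.2

3350.2 Mbps


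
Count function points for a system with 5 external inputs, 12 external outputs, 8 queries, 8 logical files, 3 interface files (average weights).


UFP = EI*4 + EO*5 + EQ*4 + ILF*10 + EIF*7
UFP = 5*4 + 12*5 + 8*4 + 8*10 + 3*7
UFP = 20 + 60 + 32 + 80 + 21
UFP = 213

213


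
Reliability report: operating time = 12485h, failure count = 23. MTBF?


Formula: MTBF = Total operating time / Number of failures
MTBF = 12485 / 23
MTBF = 542.83 hours

542.83 hours


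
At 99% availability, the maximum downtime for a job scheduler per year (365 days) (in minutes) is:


Formula: allowed downtime = period * (100 - SLA) / 100
Period (year (365 days)) = 525600 minutes
Unavailability fraction = (100 - 99.0) / 100
Allowed downtime = 525600 * (100 - 99.0) / 100
Allowed downtime = 5256.0 minutes

5256.0 minutes


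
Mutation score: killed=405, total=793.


Mutation score = killed / total * 100
Mutation score = 405 / 793 * 100
Mutation score = 51.07%

51.07%


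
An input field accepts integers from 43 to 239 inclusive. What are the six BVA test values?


Range: [43, 239]
Boundaries: just below min, min, min+1, max-1, max, just above max
Values: [42, 43, 44, 238, 239, 240]

[42, 43, 44, 238, 239, 240]


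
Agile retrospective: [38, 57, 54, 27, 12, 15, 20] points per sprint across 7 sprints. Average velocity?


Formula: Avg velocity = Total points / Number of sprints
Points: [38, 57, 54, 27, 12, 15, 20]
Sum = 38 + 57 + 54 + 27 + 12 + 15 + 20 = 223
Avg velocity = 223 / 7 = 31.86 points/sprint

31.86 points/sprint


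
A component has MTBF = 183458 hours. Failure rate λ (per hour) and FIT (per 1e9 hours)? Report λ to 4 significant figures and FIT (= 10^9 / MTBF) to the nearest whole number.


Formula: λ = 1 / MTBF; FIT = λ × 1e9 = 1e9 / MTBF
λ = 1 / 183458 ≈ 5.451e-06 failures/hour
FIT = 1e9 / 183458 ≈ 5451 failures per 1e9 hours (nearest whole number)

λ = 5.451e-06 /h, FIT = 5451


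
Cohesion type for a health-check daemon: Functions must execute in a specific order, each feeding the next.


Reasoning: Output of one is input to next
Type: Sequential cohesion

Sequential cohesion


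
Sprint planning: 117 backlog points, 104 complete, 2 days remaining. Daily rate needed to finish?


Formula: Required rate = Remaining points / Days left
Remaining = 117 - 104 = 13 points
Required rate = 13 / 2 = 6.5 points/day

6.5 points/day


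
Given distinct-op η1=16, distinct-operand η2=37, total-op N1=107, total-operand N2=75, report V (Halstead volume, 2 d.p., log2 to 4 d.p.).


Formula: V = N * log2(η), where N = N1 + N2 and η = η1 + η2
η = 16 + 37 = 53
N = 107 + 75 = 182
log2(53) ≈ 5.7279
V = 182 * 5.7279 = 1042.48

1042.48


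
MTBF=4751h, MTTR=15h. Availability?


Availability = MTBF / (MTBF + MTTR)
Availability = 4751 / (4751 + 15)
Availability = 4751 / 4766
Availability = 99.6853%

99.6853%


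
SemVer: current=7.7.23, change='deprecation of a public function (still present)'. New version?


Current: 7.7.23
Change category: 'deprecation of a public function (still present)' → minor bump
SemVer rule: minor bump → increment MINOR, reset PATCH to 0 (MAJOR unchanged)
New: 7.8.0

7.8.0


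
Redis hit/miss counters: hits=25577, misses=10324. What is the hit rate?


Formula: hit rate = hits / (hits + misses) * 100
hit rate = 25577 / (25577 + 10324) * 100
hit rate = 25577 / 35901 * 100
hit rate = 71.24%

71.24%


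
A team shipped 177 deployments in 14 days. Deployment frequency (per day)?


Formula: deployments per day = releases / days
= 177 / 14
= 12.643 deploys/day
(equivalently, 88.5 deploys/week)

12.643 deploys/day


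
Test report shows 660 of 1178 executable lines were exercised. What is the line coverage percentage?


Coverage = covered / total * 100
Coverage = 660 / 1178 * 100
Coverage = 56.03%

56.03%


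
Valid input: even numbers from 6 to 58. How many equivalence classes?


Constraint: even integers in [6, 58]
Class 1: x < 6 — out-of-range invalid
Class 2: x in [6,58] but odd — wrong type invalid
Class 3: x in [6,58] and even — valid
Class 4: x > 58 — out-of-range invalid
Total equivalence classes: 4

4 equivalence classes


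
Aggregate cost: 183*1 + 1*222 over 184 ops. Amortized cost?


Formula: Amortized cost = Total cost / Operations
Total cost = (183 * 1) + (1 * 222)
Total cost = 183 + 222 = 405
Amortized = 405 / 184 = 2.2011

2.2011


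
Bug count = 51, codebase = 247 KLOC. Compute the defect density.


Defect density = defects / KLOC
Defect density = 51 / 247
Defect density = 0.206 defects/KLOC

0.206 defects/KLOC


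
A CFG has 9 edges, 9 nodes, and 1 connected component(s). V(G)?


Formula: V(G) = E - N + 2P
V(G) = 9 - 9 + 2*1
V(G) = 0 + 2
V(G) = 2

2


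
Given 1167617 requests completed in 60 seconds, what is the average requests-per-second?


Formula: throughput = requests / seconds
throughput = 1167617 / 60
throughput = 19460.28 requests/second

19460.28 requests/second


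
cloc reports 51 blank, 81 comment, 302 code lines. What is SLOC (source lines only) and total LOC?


Total LOC = blank + comment + code
Total LOC = 51 + 81 + 302 = 434
SLOC (source only) = code = 302

Total LOC: 434, SLOC: 302


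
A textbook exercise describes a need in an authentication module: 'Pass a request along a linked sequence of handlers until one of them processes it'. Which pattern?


This matches the Chain of Responsibility pattern

Chain of Responsibility


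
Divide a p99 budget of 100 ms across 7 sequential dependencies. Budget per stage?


Formula: per_stage = total_budget / stages
per_stage = 100 / 7
per_stage = 14.29 ms

14.29 ms


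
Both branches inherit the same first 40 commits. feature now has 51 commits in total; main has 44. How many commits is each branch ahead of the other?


Common ancestor: commit #40
feature commits after divergence: 51 - 40 = 11
main commits after divergence: 44 - 40 = 4
feature is 11 commits ahead of main
main is 4 commits ahead of feature

feature ahead: 11, main ahead: 4


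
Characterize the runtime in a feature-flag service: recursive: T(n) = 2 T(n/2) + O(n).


Reasoning: master theorem case 2 (merge-sort recurrence)
Complexity: O(n log n)

O(n log n)
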